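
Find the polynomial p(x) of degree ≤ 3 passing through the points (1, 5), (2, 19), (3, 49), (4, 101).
x**3 + 2*x**2 + x + 1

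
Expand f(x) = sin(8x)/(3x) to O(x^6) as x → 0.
8/3 - 256*x**2/9 + 4096*x**4/45 + O(x**6)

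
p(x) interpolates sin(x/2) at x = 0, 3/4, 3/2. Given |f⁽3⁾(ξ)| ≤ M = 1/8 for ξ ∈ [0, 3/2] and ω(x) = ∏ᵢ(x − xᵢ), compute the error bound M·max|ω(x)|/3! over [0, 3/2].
sqrt(3)/512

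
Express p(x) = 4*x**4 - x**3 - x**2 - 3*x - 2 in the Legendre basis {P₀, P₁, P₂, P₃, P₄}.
(-23/15)P₀ + (-18/5)P₁ + (34/21)P₂ + (-2/5)P₃ + (32/35)P₄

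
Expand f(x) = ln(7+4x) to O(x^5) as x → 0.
log(7) + 4*x/7 - 8*x**2/49 + 64*x**3/1029 - 64*x**4/2401 + O(x**5)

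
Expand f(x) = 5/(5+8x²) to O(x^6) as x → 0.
1 - 8*x**2/5 + 64*x**4/25 + O(x**6)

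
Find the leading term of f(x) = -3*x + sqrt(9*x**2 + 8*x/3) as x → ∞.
4/9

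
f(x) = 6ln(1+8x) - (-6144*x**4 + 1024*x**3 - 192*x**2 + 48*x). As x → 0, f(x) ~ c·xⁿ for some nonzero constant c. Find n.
5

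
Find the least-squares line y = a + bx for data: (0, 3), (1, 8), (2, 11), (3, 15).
a = 17/5, b = 39/10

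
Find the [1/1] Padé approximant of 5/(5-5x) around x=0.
1/(1 - x)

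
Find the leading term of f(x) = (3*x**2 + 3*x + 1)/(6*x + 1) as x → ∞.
x/2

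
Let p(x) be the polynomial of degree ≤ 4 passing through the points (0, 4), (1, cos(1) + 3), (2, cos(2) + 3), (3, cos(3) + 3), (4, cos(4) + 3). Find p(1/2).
7*cos(3)/32 - 5*cos(4)/128 - 35*cos(2)/64 + 35*cos(1)/32 + 419/128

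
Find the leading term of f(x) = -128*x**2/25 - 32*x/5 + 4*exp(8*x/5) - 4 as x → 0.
1024*x**3/375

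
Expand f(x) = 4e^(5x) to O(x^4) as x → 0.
4 + 20*x + 50*x**2 + 250*x**3/3 + O(x**4)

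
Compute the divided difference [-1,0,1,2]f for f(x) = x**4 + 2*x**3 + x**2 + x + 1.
4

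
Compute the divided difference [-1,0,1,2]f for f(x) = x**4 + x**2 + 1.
2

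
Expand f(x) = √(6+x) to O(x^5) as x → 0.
sqrt(6) + sqrt(6)*x/12 - sqrt(6)*x**2/288 + sqrt(6)*x**3/3456 - 5*sqrt(6)*x**4/165888 + O(x**5)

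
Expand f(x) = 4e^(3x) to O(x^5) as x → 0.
4 + 12*x + 18*x**2 + 18*x**3 + 27*x**4/2 + O(x**5)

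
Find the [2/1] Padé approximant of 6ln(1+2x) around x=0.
4*x*(x + 3)/(4*x/3 + 1)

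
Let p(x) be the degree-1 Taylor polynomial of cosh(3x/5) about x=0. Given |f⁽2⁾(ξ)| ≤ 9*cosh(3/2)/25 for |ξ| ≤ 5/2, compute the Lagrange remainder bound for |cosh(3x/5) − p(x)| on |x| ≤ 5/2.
9*cosh(3/2)/8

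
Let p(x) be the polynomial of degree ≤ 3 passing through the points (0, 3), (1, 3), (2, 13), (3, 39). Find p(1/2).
17/8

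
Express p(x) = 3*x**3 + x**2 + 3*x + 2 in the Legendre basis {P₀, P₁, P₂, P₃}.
(7/3)P₀ + (24/5)P₁ + (2/3)P₂ + (6/5)P₃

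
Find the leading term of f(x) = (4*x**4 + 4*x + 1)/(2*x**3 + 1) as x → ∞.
2*x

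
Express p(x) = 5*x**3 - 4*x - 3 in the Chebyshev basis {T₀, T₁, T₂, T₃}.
(-3)T₀ + (-1/4)T₁ + (5/4)T₃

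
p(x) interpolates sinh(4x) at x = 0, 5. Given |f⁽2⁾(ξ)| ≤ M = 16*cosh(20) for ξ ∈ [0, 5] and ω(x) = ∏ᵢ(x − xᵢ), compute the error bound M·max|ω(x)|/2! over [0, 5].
50*cosh(20)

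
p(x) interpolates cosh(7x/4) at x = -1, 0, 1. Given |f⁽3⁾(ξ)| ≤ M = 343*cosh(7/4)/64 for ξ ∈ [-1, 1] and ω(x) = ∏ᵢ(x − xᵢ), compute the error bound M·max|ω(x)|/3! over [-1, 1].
343*sqrt(3)*cosh(7/4)/1728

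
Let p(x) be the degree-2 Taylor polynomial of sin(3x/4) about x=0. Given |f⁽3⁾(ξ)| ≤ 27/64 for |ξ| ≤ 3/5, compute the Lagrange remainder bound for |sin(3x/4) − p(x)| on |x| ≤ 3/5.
243/16000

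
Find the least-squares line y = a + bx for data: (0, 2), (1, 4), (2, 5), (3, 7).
a = 21/10, b = 8/5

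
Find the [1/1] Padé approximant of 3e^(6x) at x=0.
(9*x + 3)/(1 - 3*x)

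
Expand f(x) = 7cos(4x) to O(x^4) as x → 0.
7 - 56*x**2 + O(x**4)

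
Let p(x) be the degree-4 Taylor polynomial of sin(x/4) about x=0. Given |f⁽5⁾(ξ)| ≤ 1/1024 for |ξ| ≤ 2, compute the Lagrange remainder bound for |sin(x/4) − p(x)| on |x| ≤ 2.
1/3840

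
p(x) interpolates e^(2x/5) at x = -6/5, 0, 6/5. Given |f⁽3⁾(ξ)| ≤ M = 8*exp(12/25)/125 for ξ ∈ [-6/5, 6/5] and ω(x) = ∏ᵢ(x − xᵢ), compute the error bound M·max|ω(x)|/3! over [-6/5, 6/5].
64*sqrt(3)*exp(12/25)/15625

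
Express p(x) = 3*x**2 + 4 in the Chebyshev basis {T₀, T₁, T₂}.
(11/2)T₀ + (3/2)T₂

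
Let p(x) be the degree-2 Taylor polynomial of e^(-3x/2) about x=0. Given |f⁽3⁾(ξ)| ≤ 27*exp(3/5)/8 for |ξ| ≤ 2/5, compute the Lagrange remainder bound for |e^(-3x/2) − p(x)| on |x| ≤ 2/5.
9*exp(3/5)/250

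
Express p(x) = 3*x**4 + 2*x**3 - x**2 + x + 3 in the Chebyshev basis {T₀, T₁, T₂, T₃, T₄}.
(29/8)T₀ + (5/2)T₁ + T₂ + (1/2)T₃ + (3/8)T₄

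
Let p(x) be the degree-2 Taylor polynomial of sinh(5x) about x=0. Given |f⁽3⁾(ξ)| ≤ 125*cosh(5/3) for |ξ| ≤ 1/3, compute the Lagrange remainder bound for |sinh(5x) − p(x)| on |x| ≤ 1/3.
125*cosh(5/3)/162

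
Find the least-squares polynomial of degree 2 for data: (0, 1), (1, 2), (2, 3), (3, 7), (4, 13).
44/35 + (-57/70)x + (13/14)x²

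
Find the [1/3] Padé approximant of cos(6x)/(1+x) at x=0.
(1 - 15*x)/(-252*x**3 + 3*x**2 - 14*x + 1)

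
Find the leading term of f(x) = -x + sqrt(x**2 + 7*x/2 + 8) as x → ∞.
7/4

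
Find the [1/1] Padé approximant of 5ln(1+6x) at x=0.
30*x/(3*x + 1)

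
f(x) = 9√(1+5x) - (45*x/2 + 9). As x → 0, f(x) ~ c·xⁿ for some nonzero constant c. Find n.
2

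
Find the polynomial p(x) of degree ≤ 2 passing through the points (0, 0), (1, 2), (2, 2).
-x**2 + 3*x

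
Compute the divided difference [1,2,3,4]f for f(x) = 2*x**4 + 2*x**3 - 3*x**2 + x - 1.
22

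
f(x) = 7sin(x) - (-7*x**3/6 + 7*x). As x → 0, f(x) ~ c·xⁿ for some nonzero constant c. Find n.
5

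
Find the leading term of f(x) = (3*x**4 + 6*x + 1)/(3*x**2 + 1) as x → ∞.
x**2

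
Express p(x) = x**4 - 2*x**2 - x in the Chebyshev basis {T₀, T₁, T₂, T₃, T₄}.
(-5/8)T₀ - T₁ + (-1/2)T₂ + (1/8)T₄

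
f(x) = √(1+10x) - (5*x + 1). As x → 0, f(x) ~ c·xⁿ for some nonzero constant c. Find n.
2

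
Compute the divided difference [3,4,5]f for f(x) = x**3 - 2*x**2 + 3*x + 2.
10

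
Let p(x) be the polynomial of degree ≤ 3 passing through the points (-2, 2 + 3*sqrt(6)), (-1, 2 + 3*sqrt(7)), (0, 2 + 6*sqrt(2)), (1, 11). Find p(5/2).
-567*sqrt(2)/8 - 105*sqrt(6)/16 + 977/16 + 405*sqrt(7)/16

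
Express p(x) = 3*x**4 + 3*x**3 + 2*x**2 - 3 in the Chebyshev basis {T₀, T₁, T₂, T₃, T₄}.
(-7/8)T₀ + (9/4)T₁ + (5/2)T₂ + (3/4)T₃ + (3/8)T₄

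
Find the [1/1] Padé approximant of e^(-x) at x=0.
(1 - x/2)/(x/2 + 1)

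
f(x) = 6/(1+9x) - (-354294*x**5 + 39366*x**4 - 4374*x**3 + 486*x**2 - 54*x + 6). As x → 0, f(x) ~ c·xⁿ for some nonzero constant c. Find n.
6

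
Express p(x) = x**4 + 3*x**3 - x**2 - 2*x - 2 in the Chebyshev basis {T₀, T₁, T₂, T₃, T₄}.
(-17/8)T₀ + (1/4)T₁ + (3/4)T₃ + (1/8)T₄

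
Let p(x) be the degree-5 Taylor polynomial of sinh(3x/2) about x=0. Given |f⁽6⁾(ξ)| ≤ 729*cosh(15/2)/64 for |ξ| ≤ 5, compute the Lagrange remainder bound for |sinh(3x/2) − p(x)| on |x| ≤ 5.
253125*cosh(15/2)/1024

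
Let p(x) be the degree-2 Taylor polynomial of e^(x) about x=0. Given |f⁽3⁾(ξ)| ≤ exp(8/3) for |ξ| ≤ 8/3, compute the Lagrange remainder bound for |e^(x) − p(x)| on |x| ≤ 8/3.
256*exp(8/3)/81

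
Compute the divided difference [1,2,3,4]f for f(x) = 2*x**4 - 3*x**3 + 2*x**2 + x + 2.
17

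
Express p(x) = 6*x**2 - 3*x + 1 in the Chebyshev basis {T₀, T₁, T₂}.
(4)T₀ + (-3)T₁ + (3)T₂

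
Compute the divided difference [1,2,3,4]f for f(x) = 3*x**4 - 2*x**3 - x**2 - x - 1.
28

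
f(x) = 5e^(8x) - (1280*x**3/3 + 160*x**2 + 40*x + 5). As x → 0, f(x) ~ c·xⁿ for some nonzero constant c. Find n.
4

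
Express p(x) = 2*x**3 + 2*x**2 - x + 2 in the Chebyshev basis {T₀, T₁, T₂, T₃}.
(3)T₀ + (1/2)T₁ + T₂ + (1/2)T₃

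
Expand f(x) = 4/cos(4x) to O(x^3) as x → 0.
4 + 32*x**2 + O(x**3)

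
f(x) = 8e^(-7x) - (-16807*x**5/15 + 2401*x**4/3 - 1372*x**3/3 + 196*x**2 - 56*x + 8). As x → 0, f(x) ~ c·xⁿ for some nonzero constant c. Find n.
6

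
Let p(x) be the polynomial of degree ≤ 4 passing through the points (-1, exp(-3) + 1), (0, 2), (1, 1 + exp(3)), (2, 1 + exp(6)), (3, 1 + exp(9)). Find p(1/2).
(-5 + (-20*exp(6) + 188 + 90*exp(3) + 3*exp(9))*exp(3))*exp(-3)/128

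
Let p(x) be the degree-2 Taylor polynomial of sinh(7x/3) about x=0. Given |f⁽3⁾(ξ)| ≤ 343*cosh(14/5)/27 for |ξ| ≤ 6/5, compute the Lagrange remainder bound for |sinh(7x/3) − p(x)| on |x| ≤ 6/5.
1372*cosh(14/5)/375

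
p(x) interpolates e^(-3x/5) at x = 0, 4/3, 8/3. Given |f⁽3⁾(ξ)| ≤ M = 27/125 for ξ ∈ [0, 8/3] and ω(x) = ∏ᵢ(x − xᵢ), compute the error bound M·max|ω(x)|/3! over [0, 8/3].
64*sqrt(3)/3375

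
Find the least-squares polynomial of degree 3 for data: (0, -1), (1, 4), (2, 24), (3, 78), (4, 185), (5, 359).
-53/63 + (412/189)x + (-179/252)x² + (317/108)x³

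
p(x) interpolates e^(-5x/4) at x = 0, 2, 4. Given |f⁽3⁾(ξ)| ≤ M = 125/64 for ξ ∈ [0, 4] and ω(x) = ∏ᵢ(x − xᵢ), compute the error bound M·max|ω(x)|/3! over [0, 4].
125*sqrt(3)/216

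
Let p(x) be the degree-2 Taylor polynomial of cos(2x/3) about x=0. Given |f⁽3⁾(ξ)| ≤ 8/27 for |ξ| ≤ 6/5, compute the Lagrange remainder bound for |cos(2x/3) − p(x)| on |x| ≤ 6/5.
32/375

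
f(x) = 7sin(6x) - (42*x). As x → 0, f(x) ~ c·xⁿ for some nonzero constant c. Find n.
3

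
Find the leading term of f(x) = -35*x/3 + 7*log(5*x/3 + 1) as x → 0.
-175*x**2/18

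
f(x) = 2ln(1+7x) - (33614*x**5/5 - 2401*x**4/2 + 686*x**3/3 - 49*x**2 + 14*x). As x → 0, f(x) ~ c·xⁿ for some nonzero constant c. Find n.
6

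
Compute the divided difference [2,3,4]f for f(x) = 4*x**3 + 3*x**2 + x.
39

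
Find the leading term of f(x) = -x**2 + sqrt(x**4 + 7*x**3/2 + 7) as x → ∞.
7*x/4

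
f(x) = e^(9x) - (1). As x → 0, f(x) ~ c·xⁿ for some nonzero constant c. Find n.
1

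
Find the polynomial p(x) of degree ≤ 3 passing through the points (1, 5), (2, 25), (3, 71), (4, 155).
2*x**3 + x**2 + 3*x - 1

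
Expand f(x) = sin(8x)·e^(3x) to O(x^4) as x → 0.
8*x + 24*x**2 - 148*x**3/3 + O(x**4)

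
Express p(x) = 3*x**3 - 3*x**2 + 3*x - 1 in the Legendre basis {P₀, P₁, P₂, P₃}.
(-2)P₀ + (24/5)P₁ + (-2)P₂ + (6/5)P₃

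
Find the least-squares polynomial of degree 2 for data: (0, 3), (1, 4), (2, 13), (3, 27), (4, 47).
96/35 + (-83/70)x + (43/14)x²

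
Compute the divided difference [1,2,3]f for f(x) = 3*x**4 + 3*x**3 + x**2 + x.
94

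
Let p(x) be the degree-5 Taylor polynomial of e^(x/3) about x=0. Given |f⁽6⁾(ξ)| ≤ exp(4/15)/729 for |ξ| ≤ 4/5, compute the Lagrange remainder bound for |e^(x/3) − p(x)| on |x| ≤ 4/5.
256*exp(4/15)/512578125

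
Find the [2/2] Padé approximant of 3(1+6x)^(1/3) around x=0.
(28*x**2 + 21*x + 3)/(10*x**2/3 + 5*x + 1)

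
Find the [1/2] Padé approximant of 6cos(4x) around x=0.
6/(8*x**2 + 1)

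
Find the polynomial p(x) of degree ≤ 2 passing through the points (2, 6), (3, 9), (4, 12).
3*x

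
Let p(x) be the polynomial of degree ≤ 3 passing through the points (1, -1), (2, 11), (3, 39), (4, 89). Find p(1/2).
-23/8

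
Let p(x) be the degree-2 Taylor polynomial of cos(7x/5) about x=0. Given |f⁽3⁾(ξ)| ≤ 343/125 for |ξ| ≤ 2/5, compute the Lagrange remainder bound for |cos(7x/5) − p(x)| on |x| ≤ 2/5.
1372/46875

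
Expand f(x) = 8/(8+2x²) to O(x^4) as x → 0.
1 - x**2/4 + O(x**4)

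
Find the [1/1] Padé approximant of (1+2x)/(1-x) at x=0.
(2*x + 1)/(1 - x)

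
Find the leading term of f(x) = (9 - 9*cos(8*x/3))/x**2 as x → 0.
32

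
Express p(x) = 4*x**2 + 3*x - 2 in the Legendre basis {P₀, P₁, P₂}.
(-2/3)P₀ + (3)P₁ + (8/3)P₂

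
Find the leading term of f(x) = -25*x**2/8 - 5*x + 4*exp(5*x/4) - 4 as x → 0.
125*x**3/96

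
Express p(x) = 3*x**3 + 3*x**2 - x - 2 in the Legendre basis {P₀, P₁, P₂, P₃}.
-P₀ + (4/5)P₁ + (2)P₂ + (6/5)P₃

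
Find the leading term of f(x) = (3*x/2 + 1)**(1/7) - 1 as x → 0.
3*x/14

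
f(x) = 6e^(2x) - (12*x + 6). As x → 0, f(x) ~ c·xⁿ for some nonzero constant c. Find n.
2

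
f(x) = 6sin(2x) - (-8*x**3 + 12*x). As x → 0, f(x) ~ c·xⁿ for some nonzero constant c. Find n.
5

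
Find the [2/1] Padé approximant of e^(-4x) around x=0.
(8*x**2/3 - 8*x/3 + 1)/(4*x/3 + 1)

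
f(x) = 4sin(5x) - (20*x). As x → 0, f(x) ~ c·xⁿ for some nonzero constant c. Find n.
3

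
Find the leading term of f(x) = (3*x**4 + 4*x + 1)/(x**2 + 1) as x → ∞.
3*x**2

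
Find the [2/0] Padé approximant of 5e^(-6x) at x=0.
90*x**2 - 30*x + 5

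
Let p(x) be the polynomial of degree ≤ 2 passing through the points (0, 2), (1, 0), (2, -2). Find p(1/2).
1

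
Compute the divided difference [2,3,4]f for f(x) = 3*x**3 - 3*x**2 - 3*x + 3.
24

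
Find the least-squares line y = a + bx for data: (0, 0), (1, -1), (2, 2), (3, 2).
a = -3/5, b = 9/10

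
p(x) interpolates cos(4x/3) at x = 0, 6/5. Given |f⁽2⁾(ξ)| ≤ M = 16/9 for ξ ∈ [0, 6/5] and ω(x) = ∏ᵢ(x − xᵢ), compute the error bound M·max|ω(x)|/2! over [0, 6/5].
8/25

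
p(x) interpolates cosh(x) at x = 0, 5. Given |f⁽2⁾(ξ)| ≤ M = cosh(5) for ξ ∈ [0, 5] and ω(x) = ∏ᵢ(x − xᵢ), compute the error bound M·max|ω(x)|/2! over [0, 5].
25*cosh(5)/8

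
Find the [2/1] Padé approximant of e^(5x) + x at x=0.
(5*x**2/2 + 13*x/3 + 1)/(1 - 5*x/3)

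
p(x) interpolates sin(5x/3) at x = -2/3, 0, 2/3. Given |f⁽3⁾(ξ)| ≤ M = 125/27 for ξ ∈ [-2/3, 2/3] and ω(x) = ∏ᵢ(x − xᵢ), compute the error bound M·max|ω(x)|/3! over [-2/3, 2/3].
1000*sqrt(3)/19683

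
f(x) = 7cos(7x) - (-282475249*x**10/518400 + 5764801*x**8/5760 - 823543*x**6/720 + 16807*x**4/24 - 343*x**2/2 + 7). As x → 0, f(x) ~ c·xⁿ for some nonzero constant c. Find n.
12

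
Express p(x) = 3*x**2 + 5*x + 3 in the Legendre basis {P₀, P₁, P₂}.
(4)P₀ + (5)P₁ + (2)P₂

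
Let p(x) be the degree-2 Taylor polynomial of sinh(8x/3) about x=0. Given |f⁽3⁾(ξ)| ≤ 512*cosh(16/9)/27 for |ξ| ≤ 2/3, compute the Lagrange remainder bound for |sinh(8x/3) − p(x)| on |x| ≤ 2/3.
2048*cosh(16/9)/2187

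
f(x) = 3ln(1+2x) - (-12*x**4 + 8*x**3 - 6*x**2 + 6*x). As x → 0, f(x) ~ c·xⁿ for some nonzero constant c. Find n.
5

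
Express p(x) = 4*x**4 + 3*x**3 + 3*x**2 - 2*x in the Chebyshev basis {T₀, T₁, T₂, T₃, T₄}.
(3)T₀ + (1/4)T₁ + (7/2)T₂ + (3/4)T₃ + (1/2)T₄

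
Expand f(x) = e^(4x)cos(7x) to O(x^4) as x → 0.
1 + 4*x - 33*x**2/2 - 262*x**3/3 + O(x**4)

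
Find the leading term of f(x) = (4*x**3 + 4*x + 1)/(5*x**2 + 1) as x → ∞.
4*x/5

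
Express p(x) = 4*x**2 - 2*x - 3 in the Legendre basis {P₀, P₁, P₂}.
(-5/3)P₀ + (-2)P₁ + (8/3)P₂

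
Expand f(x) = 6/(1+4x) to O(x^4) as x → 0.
6 - 24*x + 96*x**2 - 384*x**3 + O(x**4)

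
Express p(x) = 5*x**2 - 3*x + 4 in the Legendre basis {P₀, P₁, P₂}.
(17/3)P₀ + (-3)P₁ + (10/3)P₂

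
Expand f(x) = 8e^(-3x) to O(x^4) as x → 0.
8 - 24*x + 36*x**2 - 36*x**3 + O(x**4)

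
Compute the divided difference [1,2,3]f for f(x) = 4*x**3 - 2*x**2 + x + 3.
22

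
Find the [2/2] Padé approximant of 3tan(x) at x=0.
3*x/(1 - x**2/3)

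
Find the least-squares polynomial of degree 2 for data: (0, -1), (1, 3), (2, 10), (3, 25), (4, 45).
-24/35 + (-1/35)x + (20/7)x²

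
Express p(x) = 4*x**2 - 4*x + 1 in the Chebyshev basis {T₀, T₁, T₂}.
(3)T₀ + (-4)T₁ + (2)T₂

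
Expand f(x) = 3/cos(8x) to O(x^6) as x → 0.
3 + 96*x**2 + 2560*x**4 + O(x**6)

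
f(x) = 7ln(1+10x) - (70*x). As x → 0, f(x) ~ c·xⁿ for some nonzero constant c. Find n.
2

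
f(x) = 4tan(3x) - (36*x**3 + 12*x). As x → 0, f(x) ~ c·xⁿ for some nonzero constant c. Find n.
5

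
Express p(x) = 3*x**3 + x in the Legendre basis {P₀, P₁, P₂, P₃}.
(14/5)P₁ + (6/5)P₃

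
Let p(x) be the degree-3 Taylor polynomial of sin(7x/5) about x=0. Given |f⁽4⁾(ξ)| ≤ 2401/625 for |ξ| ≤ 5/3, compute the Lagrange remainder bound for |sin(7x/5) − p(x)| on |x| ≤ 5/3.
2401/1944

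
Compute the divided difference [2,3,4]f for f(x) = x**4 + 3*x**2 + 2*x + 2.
58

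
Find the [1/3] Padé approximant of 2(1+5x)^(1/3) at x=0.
(25*x/3 + 2)/(125*x**3/81 - 25*x**2/18 + 5*x/2 + 1)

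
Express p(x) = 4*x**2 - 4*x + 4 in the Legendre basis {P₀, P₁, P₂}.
(16/3)P₀ + (-4)P₁ + (8/3)P₂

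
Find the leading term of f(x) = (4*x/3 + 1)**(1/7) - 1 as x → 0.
4*x/21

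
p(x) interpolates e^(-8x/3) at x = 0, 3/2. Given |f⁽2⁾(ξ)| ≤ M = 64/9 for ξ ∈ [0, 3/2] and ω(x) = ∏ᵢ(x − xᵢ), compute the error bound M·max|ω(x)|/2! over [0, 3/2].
2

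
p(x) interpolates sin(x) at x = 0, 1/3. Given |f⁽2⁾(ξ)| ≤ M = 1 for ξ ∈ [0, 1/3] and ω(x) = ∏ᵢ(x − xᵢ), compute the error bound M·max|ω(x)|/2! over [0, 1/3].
1/72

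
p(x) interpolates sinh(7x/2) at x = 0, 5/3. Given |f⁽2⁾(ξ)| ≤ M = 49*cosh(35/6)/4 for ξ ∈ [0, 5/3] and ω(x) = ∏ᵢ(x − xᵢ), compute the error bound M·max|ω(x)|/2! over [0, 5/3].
1225*cosh(35/6)/288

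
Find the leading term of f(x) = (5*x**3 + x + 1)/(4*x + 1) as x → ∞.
5*x**2/4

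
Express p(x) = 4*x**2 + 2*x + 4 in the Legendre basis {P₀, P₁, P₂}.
(16/3)P₀ + (2)P₁ + (8/3)P₂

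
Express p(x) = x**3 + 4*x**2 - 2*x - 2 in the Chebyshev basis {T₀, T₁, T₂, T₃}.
(-5/4)T₁ + (2)T₂ + (1/4)T₃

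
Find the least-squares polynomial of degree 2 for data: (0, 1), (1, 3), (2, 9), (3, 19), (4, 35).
41/35 + (-26/35)x + (16/7)x²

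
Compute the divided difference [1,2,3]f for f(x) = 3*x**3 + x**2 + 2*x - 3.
19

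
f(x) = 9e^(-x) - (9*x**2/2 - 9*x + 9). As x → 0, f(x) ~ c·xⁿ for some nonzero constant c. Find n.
3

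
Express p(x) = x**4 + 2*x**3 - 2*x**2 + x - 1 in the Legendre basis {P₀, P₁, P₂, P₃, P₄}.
(-22/15)P₀ + (11/5)P₁ + (-16/21)P₂ + (4/5)P₃ + (8/35)P₄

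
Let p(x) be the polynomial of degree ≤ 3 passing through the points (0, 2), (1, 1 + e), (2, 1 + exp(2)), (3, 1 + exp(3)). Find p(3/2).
-exp(3)/16 + 15/16 + 9*e/16 + 9*exp(2)/16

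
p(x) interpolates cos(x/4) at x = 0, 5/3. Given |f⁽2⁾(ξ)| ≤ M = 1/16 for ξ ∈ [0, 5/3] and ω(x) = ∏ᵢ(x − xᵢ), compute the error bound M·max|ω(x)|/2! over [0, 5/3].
25/1152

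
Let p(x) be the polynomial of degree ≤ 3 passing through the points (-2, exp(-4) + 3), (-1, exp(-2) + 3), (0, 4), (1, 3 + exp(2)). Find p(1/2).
(-5*exp(2) + 1 + (5*exp(2) + 63)*exp(4))*exp(-4)/16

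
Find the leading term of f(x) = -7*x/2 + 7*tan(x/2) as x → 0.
7*x**3/24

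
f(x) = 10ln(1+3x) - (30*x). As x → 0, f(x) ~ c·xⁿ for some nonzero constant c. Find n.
2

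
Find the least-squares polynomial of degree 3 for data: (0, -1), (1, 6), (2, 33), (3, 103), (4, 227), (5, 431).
-1 + (97/42)x + (39/28)x² + (37/12)x³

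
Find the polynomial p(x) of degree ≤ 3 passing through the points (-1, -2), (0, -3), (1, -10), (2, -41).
-3*x**3 - 3*x**2 - x - 3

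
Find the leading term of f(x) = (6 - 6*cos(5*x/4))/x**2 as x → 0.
75/16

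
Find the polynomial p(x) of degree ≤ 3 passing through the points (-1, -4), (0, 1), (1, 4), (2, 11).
x**3 - x**2 + 3*x + 1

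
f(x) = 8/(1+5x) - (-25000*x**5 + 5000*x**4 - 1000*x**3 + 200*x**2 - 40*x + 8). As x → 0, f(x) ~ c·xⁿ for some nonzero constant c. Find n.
6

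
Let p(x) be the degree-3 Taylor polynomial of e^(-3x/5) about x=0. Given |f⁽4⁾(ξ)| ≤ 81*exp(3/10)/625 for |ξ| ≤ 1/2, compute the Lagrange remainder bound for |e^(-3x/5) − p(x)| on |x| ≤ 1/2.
27*exp(3/10)/80000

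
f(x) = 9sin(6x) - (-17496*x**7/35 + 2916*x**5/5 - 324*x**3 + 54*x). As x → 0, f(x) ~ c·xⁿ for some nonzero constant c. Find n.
9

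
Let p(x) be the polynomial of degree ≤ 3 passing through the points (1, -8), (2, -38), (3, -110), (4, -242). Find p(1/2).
-25/8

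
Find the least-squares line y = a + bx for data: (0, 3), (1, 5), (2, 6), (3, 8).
a = 31/10, b = 8/5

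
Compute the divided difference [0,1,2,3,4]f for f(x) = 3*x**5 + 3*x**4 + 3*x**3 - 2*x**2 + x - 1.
33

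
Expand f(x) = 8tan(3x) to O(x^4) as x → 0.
24*x + 72*x**3 + O(x**4)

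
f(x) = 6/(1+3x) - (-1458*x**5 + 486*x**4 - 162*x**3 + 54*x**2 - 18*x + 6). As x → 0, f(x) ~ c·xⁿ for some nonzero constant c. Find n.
6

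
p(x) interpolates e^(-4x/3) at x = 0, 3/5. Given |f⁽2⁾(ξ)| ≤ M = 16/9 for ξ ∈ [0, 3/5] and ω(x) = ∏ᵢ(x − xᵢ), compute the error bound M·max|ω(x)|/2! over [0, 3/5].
2/25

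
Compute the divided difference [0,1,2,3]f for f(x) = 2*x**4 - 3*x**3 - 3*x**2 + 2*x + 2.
9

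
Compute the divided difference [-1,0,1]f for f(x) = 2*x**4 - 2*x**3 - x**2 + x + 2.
1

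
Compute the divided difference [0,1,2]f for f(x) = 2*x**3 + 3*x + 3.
6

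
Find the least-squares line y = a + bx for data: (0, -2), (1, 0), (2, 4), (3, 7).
a = -12/5, b = 31/10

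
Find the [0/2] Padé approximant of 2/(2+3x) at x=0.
1/(3*x/2 + 1)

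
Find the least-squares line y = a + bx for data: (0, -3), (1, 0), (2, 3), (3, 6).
a = -3, b = 3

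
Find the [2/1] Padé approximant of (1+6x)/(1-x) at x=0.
(6*x + 1)/(1 - x)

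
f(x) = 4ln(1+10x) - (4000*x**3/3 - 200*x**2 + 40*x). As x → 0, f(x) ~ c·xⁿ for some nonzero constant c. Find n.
4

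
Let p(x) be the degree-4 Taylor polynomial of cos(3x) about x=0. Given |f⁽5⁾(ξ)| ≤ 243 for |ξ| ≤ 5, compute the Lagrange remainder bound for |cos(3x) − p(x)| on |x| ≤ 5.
50625/8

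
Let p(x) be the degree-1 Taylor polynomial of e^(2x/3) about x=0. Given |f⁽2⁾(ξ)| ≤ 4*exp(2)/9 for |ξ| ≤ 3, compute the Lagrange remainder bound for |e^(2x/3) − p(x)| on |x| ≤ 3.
2*exp(2)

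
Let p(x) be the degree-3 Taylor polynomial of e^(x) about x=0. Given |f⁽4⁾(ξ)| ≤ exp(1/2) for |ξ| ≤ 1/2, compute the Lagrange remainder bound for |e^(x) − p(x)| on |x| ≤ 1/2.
exp(1/2)/384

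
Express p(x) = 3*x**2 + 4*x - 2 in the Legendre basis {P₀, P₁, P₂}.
-P₀ + (4)P₁ + (2)P₂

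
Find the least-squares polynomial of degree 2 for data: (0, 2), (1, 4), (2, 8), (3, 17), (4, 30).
79/35 + (-57/70)x + (27/14)x²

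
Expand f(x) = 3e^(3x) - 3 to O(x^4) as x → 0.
9*x + 27*x**2/2 + 27*x**3/2 + O(x**4)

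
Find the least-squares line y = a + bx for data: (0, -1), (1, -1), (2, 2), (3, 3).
a = -3/2, b = 3/2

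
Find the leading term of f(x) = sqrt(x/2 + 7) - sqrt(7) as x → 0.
sqrt(7)*x/28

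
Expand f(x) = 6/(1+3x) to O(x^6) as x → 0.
6 - 18*x + 54*x**2 - 162*x**3 + 486*x**4 - 1458*x**5 + O(x**6)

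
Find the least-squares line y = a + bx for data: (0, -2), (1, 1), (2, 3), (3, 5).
a = -17/10, b = 23/10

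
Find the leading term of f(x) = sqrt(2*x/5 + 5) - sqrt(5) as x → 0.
sqrt(5)*x/25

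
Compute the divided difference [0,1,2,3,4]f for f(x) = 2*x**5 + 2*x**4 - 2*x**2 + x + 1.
22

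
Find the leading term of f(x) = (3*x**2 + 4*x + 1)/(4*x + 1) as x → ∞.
3*x/4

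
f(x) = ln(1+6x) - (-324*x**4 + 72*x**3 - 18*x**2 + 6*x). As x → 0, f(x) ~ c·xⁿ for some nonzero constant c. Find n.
5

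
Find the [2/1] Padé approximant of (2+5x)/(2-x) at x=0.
(5*x/2 + 1)/(1 - x/2)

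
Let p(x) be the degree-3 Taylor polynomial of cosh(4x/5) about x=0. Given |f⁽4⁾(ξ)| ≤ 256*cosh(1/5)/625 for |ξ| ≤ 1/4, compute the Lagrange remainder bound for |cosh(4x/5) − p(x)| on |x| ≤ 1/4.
cosh(1/5)/15000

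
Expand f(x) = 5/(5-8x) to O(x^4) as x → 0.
1 + 8*x/5 + 64*x**2/25 + 512*x**3/125 + O(x**4)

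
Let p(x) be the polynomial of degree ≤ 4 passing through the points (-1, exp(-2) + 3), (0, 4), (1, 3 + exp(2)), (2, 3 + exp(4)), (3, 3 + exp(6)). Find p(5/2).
(-5 + (-70*exp(2) + 412 + 140*exp(4) + 35*exp(6))*exp(2))*exp(-2)/128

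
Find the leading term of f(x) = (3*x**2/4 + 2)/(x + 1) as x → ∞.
3*x/4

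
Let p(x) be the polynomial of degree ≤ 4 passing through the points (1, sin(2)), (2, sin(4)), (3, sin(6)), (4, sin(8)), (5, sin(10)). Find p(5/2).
15*sin(4)/32 + 45*sin(6)/64 - 5*sin(8)/32 - 5*sin(2)/128 + 3*sin(10)/128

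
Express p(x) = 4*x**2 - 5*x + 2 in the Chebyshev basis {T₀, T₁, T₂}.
(4)T₀ + (-5)T₁ + (2)T₂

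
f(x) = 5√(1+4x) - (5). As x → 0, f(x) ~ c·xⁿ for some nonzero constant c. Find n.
1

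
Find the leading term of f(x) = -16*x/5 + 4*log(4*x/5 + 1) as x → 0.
-32*x**2/25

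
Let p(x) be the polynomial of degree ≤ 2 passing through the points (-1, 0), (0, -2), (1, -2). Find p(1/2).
-9/4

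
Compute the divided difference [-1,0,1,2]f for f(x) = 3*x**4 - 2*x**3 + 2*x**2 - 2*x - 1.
4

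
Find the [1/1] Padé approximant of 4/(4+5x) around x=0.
1/(5*x/4 + 1)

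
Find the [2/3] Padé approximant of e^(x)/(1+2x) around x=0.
(13*x**2/148 + 94*x/185 + 1)/(353*x**3/2220 - 669*x**2/740 + 279*x/185 + 1)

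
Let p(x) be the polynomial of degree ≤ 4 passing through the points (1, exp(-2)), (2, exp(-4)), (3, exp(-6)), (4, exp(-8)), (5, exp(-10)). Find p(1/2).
(-420*exp(6) - 180*exp(2) + 35 + 378*exp(4) + 315*exp(8))*exp(-10)/128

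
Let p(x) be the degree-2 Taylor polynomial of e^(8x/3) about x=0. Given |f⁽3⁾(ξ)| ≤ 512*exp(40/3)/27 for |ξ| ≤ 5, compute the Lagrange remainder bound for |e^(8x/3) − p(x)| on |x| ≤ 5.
32000*exp(40/3)/81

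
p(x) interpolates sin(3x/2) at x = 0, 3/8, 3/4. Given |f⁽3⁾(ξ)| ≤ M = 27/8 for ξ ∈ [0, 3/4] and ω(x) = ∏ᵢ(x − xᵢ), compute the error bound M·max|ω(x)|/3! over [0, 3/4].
27*sqrt(3)/4096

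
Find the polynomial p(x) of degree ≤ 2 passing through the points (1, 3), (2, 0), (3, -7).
-2*x**2 + 3*x + 2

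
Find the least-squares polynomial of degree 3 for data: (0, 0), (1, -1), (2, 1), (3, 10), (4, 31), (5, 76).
-11/42 + (443/252)x + (-241/84)x² + (10/9)x³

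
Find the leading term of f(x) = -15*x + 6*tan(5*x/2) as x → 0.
125*x**3/4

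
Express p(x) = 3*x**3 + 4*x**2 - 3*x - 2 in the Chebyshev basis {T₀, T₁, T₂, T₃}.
(-3/4)T₁ + (2)T₂ + (3/4)T₃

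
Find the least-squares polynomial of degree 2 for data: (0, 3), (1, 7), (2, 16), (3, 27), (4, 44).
3 + (11/5)x + (2)x²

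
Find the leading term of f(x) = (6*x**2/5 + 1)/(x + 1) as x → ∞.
6*x/5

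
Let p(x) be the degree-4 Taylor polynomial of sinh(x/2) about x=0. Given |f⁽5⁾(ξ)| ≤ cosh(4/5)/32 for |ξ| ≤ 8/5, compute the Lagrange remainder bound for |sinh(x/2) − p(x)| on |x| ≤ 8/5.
128*cosh(4/5)/46875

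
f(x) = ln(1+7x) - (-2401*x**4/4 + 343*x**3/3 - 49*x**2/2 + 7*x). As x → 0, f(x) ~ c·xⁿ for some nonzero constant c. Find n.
5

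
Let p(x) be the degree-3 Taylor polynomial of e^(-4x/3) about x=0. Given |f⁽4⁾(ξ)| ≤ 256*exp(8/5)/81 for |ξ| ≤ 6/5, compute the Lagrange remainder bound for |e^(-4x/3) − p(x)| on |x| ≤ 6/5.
512*exp(8/5)/1875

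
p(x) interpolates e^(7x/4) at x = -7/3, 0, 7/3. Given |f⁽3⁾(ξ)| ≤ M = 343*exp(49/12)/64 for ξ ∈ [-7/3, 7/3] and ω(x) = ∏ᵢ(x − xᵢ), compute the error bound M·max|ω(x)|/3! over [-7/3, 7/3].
117649*sqrt(3)*exp(49/12)/46656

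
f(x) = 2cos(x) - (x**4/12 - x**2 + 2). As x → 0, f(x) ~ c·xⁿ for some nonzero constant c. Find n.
6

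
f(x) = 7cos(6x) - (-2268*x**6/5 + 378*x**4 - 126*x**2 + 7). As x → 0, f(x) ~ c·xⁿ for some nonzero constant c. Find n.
8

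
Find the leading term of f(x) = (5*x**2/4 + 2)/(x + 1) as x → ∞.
5*x/4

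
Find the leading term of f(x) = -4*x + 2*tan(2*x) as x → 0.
16*x**3/3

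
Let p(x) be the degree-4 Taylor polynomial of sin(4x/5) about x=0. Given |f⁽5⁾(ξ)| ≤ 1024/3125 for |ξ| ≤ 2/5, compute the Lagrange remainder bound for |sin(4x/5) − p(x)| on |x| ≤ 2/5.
4096/146484375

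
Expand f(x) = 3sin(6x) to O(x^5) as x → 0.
18*x - 108*x**3 + O(x**5)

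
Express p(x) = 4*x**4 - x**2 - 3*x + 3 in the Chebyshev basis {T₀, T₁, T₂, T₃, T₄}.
(4)T₀ + (-3)T₁ + (3/2)T₂ + (1/2)T₄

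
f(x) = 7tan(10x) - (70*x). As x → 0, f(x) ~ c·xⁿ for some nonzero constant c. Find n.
3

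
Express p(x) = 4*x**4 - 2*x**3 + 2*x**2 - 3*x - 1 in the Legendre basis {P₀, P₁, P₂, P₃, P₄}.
(7/15)P₀ + (-21/5)P₁ + (76/21)P₂ + (-4/5)P₃ + (32/35)P₄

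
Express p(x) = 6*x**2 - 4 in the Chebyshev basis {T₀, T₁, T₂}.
-T₀ + (3)T₂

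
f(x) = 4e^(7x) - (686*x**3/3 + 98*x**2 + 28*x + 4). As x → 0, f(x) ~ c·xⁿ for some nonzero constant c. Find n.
4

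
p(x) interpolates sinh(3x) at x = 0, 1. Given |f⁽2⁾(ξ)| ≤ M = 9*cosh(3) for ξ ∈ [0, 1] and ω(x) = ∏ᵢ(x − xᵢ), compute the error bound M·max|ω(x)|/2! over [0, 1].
9*cosh(3)/8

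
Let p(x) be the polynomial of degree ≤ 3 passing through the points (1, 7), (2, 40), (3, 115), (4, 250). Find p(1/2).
5/8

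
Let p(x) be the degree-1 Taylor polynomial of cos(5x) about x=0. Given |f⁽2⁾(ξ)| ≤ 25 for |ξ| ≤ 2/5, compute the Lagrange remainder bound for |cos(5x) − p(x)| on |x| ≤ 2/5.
2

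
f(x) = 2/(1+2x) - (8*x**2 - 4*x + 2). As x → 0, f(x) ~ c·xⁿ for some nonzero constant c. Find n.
3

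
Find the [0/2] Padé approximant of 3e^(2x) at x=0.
3/(2*x**2 - 2*x + 1)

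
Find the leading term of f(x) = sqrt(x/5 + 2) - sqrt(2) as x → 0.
sqrt(2)*x/20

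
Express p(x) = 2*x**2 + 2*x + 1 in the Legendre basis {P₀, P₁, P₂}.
(5/3)P₀ + (2)P₁ + (4/3)P₂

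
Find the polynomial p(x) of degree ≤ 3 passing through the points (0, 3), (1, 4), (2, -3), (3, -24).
-x**3 - x**2 + 3*x + 3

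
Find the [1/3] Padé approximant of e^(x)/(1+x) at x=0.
(3*x/8 + 1)/(7*x**3/48 - x**2/2 + 3*x/8 + 1)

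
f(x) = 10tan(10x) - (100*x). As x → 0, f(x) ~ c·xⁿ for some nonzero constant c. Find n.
3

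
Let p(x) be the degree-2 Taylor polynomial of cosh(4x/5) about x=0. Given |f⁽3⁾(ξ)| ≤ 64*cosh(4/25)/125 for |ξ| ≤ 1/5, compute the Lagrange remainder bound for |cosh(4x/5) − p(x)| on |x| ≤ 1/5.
32*cosh(4/25)/46875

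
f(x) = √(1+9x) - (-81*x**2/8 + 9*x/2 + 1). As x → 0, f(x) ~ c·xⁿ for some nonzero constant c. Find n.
3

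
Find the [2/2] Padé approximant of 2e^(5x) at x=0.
(25*x**2/6 + 5*x + 2)/(25*x**2/12 - 5*x/2 + 1)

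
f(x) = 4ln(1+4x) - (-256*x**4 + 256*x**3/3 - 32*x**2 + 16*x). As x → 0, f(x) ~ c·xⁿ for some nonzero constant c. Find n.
5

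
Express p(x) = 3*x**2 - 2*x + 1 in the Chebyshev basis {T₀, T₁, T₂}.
(5/2)T₀ + (-2)T₁ + (3/2)T₂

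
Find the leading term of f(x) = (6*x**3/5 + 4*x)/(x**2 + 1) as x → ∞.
6*x/5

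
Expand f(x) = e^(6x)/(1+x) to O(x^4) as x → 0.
1 + 5*x + 13*x**2 + 23*x**3 + O(x**4)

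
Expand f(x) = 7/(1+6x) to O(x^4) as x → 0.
7 - 42*x + 252*x**2 - 1512*x**3 + O(x**4)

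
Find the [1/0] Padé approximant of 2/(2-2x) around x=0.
x + 1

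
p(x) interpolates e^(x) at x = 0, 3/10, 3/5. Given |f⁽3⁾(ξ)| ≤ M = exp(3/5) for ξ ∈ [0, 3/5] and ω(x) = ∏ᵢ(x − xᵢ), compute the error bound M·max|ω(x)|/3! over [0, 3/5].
sqrt(3)*exp(3/5)/1000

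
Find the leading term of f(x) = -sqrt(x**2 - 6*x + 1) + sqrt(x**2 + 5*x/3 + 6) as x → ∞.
23/6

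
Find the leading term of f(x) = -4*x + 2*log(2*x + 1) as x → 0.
-4*x**2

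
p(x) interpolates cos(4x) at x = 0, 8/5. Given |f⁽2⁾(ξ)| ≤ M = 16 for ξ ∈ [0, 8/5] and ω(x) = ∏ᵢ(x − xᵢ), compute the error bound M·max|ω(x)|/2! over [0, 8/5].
128/25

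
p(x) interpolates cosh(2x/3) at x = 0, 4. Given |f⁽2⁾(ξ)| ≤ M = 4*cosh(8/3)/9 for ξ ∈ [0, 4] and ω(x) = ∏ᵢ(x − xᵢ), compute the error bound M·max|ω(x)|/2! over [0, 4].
8*cosh(8/3)/9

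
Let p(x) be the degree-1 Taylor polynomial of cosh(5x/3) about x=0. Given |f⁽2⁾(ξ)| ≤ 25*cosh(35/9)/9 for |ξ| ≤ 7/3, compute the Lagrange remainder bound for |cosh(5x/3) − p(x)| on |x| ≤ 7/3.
1225*cosh(35/9)/162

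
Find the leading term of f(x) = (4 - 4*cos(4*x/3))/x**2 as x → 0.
32/9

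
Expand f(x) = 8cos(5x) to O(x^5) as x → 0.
8 - 100*x**2 + 625*x**4/3 + O(x**5)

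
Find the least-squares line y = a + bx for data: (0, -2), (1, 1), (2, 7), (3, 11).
a = -5/2, b = 9/2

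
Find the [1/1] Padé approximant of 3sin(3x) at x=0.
9*x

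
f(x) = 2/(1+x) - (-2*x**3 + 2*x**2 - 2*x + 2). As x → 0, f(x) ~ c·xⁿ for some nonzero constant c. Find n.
4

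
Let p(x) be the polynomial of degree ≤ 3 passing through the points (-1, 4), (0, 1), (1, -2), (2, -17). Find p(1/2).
1/4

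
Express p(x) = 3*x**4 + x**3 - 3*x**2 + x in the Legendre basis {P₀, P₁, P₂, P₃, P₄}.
(-2/5)P₀ + (8/5)P₁ + (-2/7)P₂ + (2/5)P₃ + (24/35)P₄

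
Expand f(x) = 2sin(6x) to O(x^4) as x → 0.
12*x - 72*x**3 + O(x**4)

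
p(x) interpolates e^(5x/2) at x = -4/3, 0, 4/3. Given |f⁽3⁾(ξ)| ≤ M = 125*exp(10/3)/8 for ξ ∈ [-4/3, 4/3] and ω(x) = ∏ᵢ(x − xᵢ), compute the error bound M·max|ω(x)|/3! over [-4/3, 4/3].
1000*sqrt(3)*exp(10/3)/729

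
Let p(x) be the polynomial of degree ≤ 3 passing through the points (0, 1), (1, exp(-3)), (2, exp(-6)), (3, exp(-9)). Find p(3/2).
(-exp(9) - 1 + 9*exp(3) + 9*exp(6))*exp(-9)/16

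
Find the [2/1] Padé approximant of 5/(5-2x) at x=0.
1/(1 - 2*x/5)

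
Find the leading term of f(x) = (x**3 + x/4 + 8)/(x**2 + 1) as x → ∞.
x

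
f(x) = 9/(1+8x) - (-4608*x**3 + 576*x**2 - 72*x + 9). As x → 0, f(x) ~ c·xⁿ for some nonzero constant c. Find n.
4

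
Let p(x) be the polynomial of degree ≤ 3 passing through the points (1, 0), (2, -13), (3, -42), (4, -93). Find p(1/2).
19/8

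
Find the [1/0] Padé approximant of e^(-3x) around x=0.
1 - 3*x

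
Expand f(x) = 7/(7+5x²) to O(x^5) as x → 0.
1 - 5*x**2/7 + 25*x**4/49 + O(x**5)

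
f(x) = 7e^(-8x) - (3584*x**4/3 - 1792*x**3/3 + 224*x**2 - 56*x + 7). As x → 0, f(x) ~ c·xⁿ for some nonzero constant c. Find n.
5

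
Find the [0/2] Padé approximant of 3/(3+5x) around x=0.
1/(5*x/3 + 1)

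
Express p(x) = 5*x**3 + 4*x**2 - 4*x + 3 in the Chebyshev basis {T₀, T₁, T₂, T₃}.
(5)T₀ + (-1/4)T₁ + (2)T₂ + (5/4)T₃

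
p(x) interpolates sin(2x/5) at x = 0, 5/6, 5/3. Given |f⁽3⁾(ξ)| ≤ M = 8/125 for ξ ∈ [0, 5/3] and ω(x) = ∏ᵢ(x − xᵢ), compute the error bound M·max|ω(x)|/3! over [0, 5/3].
sqrt(3)/729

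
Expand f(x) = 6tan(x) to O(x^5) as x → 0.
6*x + 2*x**3 + O(x**5)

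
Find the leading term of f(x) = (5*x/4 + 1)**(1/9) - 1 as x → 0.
5*x/36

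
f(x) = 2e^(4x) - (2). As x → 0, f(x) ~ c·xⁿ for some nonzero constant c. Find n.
1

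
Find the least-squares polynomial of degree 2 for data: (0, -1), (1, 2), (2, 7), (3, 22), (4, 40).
-24/35 + (-43/35)x + (20/7)x²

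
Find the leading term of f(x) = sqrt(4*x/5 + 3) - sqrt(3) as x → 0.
2*sqrt(3)*x/15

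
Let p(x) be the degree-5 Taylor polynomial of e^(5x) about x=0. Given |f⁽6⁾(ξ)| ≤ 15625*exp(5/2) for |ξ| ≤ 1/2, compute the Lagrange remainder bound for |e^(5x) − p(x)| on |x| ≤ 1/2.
3125*exp(5/2)/9216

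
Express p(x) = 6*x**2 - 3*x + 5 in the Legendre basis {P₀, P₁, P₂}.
(7)P₀ + (-3)P₁ + (4)P₂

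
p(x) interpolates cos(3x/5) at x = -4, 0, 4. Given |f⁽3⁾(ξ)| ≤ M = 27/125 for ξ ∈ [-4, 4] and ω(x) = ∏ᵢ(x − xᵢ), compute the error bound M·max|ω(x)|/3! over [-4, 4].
64*sqrt(3)/125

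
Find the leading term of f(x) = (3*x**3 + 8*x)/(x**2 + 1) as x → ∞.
3*x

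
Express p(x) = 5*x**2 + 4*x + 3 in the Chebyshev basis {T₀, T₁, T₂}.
(11/2)T₀ + (4)T₁ + (5/2)T₂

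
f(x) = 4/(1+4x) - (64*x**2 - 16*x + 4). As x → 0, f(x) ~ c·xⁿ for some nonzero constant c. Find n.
3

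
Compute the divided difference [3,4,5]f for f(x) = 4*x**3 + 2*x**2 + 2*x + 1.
50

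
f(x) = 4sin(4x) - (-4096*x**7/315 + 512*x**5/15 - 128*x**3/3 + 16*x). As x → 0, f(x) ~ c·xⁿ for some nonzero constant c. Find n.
9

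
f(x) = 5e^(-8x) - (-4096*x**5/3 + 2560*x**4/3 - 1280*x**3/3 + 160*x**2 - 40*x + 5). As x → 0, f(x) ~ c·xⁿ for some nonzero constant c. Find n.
6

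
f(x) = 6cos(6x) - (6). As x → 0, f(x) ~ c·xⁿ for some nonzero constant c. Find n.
2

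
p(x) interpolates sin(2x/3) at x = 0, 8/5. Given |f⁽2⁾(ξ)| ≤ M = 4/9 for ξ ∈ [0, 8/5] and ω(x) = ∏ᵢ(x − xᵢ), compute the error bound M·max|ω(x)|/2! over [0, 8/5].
32/225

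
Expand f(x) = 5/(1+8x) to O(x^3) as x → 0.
5 - 40*x + 320*x**2 + O(x**3)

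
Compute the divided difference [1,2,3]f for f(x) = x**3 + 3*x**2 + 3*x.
9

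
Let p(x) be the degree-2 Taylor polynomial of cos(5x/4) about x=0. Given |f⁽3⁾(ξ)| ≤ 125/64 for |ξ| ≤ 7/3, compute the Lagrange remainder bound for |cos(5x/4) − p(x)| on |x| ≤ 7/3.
42875/10368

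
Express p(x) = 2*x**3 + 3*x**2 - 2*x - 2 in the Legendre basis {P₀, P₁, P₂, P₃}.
-P₀ + (-4/5)P₁ + (2)P₂ + (4/5)P₃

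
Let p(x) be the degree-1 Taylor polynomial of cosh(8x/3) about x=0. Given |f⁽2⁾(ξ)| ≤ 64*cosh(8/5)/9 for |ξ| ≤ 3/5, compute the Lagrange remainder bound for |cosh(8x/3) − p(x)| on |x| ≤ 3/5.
32*cosh(8/5)/25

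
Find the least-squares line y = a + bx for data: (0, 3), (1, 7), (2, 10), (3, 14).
a = 31/10, b = 18/5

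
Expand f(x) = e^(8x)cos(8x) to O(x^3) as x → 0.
1 + 8*x + O(x**3)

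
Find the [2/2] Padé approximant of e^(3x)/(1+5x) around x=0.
(73*x**2/44 + 67*x/33 + 1)/(-631*x**2/132 + 133*x/33 + 1)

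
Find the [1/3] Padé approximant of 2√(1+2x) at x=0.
(7*x/2 + 2)/(x**3/8 - x**2/4 + 3*x/4 + 1)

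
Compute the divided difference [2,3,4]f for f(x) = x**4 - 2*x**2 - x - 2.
53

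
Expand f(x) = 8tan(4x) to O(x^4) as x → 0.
32*x + 512*x**3/3 + O(x**4)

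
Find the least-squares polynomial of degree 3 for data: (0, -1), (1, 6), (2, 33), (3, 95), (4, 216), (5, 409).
-127/126 + (2911/756)x + (67/252)x² + (83/27)x³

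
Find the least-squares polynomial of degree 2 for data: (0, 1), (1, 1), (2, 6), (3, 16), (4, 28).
26/35 + (-97/70)x + (29/14)x²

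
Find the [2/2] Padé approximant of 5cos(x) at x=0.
(5 - 25*x**2/12)/(x**2/12 + 1)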